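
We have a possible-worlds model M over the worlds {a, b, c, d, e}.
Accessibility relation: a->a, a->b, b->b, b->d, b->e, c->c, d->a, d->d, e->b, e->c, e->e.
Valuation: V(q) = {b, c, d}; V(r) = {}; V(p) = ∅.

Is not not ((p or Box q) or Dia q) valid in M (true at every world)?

Let φ = not not ((p or Box q) or Dia q). Evaluate φ at each world:
  a (successors {a, b}): φ is true.
  b (successors {b, d, e}): φ is true.
  c (successors {c}): φ is true.
  d (successors {a, d}): φ is true.
  e (successors {b, c, e}): φ is true.
For instance, at b:
  At b: not ((p or Box q) or Dia q) is false, so not not ((p or Box q) or Dia q) is true.
    At b: (p or Box q) or Dia q is true, so not ((p or Box q) or Dia q) is false.
      At b: p or Box q is false, Dia q is true, so (p or Box q) or Dia q is true.

Yes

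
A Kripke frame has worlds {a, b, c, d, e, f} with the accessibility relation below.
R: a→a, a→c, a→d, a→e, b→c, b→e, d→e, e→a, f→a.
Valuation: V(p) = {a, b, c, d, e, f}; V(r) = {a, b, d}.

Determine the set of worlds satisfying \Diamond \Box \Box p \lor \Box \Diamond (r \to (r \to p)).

a, b, c, d, e, f

Let φ = \Diamond \Box \Box p \lor \Box \Diamond (r \to (r \to p)). Evaluate φ at each world:
  a (successors {a, c, d, e}): φ is true.
  b (successors {c, e}): φ is true.
  c (successors ∅): φ is true.
  d (successors {e}): φ is true.
  e (successors {a}): φ is true.
  f (successors {a}): φ is true.
For instance, at d:
  At d: \Diamond \Box \Box p is true, \Box \Diamond (r \to (r \to p)) is true, so \Diamond \Box \Box p \lor \Box \Diamond (r \to (r \to p)) is true.
    At d: \Diamond \Box \Box p requires \Box \Box p at some successor in {e}.
      \Box \Box p holds at e, so \Diamond \Box \Box p is true at d.
    At d: \Box \Diamond (r \to (r \to p)) requires \Diamond (r \to (r \to p)) at every successor {e}.
      At e: \Diamond (r \to (r \to p)) is true.
    So \Box \Diamond (r \to (r \to p)) is true at d.
Satisfying worlds: {a, b, c, d, e, f}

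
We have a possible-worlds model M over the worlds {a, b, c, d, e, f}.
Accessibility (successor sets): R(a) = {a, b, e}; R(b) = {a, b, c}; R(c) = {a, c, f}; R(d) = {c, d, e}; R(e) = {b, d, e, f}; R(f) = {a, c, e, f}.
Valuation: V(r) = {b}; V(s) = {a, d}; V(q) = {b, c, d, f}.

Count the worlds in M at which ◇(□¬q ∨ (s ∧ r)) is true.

Recall that □ψ holds at a world iff ψ holds at every accessible world, and ◇ψ holds iff ψ holds at some accessible world.
Let φ = ◇(□¬q ∨ (s ∧ r)). Evaluate φ at each world:
  a (successors {a, b, e}): φ is false.
  b (successors {a, b, c}): φ is false.
  c (successors {a, c, f}): φ is false.
  d (successors {c, d, e}): φ is false.
  e (successors {b, d, e, f}): φ is false.
  f (successors {a, c, e, f}): φ is false.
For instance, at c:
  At c: ◇(□¬q ∨ (s ∧ r)) requires □¬q ∨ (s ∧ r) at some successor in {a, c, f}.
    At a: □¬q ∨ (s ∧ r) is false.
    At c: □¬q ∨ (s ∧ r) is false.
    At f: □¬q ∨ (s ∧ r) is false.
  So ◇(□¬q ∨ (s ∧ r)) is false at c.
Satisfying worlds: none.

0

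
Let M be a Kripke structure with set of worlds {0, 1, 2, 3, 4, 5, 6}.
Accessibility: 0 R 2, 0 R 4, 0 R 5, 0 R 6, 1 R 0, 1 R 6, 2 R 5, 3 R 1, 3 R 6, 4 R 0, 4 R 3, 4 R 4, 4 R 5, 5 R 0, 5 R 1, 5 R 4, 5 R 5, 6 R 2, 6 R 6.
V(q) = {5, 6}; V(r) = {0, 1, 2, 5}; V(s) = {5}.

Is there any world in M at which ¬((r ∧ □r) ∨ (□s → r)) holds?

No

Let φ = ¬((r ∧ □r) ∨ (□s → r)). Evaluate φ at each world:
  0 (successors {2, 4, 5, 6}): φ is false.
  1 (successors {0, 6}): φ is false.
  2 (successors {5}): φ is false.
  3 (successors {1, 6}): φ is false.
  4 (successors {0, 3, 4, 5}): φ is false.
  5 (successors {0, 1, 4, 5}): φ is false.
  6 (successors {2, 6}): φ is false.
For instance, at 2:
  At 2: (r ∧ □r) ∨ (□s → r) is true, so ¬((r ∧ □r) ∨ (□s → r)) is false.
    At 2: r ∧ □r is true, □s → r is true, so (r ∧ □r) ∨ (□s → r) is true.
      At 2: r is true, □r is true, so r ∧ □r is true.
      At 2: □s is true, r is true, so □s → r is true.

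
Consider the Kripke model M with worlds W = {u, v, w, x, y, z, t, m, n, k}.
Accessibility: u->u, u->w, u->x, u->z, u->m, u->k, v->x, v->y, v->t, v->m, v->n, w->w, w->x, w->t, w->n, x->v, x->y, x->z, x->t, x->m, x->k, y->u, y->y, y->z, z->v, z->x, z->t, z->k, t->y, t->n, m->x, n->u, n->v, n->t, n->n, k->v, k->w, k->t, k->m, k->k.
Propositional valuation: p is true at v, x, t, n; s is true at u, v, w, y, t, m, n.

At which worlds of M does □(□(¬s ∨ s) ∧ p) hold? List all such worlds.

m

Let φ = □(□(¬s ∨ s) ∧ p). Evaluate φ at each world:
  u (successors {u, w, x, z, m, k}): φ is false.
  v (successors {x, y, t, m, n}): φ is false.
  w (successors {w, x, t, n}): φ is false.
  x (successors {v, y, z, t, m, k}): φ is false.
  y (successors {u, y, z}): φ is false.
  z (successors {v, x, t, k}): φ is false.
  t (successors {y, n}): φ is false.
  m (successors {x}): φ is true.
  n (successors {u, v, t, n}): φ is false.
  k (successors {v, w, t, m, k}): φ is false.
For instance, at x:
  At x: □(□(¬s ∨ s) ∧ p) requires □(¬s ∨ s) ∧ p at every successor {v, y, z, t, m, k}.
    □(¬s ∨ s) ∧ p fails at y, so □(□(¬s ∨ s) ∧ p) is false at x.
      At y: □(¬s ∨ s) is true, p is false, so □(¬s ∨ s) ∧ p is false.
Satisfying worlds: {m}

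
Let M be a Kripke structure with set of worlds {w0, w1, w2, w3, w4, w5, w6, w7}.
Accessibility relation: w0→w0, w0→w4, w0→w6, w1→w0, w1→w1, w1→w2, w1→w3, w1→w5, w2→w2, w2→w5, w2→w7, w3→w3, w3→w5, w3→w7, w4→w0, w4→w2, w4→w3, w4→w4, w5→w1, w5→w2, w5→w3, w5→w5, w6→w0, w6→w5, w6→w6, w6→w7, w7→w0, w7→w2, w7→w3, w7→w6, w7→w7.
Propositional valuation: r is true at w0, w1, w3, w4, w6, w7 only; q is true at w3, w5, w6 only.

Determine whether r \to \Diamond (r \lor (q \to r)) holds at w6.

Yes

Recall that \Diamond ψ holds at a world iff ψ holds at some accessible world.
At w6: r is true, \Diamond (r \lor (q \to r)) is true, so r \to \Diamond (r \lor (q \to r)) is true.
  At w6: \Diamond (r \lor (q \to r)) requires r \lor (q \to r) at some successor in {w0, w5, w6, w7}.
    r \lor (q \to r) holds at w0, so \Diamond (r \lor (q \to r)) is true at w6.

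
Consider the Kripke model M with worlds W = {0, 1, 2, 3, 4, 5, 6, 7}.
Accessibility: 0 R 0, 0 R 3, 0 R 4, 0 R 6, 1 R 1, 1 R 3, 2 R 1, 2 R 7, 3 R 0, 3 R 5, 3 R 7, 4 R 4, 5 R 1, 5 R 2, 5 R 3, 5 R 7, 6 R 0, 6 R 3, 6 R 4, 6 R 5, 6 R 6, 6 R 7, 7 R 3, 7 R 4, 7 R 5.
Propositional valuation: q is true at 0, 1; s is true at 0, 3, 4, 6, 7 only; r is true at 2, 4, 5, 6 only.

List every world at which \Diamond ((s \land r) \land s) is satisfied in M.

Let φ = \Diamond ((s \land r) \land s). Evaluate φ at each world:
  0 (successors {0, 3, 4, 6}): φ is true.
  1 (successors {1, 3}): φ is false.
  2 (successors {1, 7}): φ is false.
  3 (successors {0, 5, 7}): φ is false.
  4 (successors {4}): φ is true.
  5 (successors {1, 2, 3, 7}): φ is false.
  6 (successors {0, 3, 4, 5, 6, 7}): φ is true.
  7 (successors {3, 4, 5}): φ is true.
For instance, at 3:
  At 3: \Diamond ((s \land r) \land s) requires (s \land r) \land s at some successor in {0, 5, 7}.
    At 0: (s \land r) \land s is false.
    At 5: (s \land r) \land s is false.
    At 7: (s \land r) \land s is false.
  So \Diamond ((s \land r) \land s) is false at 3.
Satisfying worlds: {0, 4, 6, 7}

0, 4, 6, 7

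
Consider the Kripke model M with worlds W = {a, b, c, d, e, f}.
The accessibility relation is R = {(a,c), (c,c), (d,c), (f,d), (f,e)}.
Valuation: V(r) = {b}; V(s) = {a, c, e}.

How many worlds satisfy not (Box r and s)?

5

Let φ = not (Box r and s). Evaluate φ at each world:
  a (successors {c}): φ is true.
  b (successors ∅): φ is true.
  c (successors {c}): φ is true.
  d (successors {c}): φ is true.
  e (successors ∅): φ is false.
  f (successors {d, e}): φ is true.
For instance, at c:
  At c: Box r and s is false, so not (Box r and s) is true.
    At c: Box r is false, s is true, so Box r and s is false.
      At c: Box r requires r at every successor {c}.
        r fails at c, so Box r is false at c.
Satisfying worlds: {a, b, c, d, f}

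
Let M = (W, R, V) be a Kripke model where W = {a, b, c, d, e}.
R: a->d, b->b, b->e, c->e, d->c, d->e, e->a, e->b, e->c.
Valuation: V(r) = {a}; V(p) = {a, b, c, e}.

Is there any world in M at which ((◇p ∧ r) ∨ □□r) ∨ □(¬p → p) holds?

Yes

Let φ = ((◇p ∧ r) ∨ □□r) ∨ □(¬p → p). Evaluate φ at each world:
  a (successors {d}): φ is false.
  b (successors {b, e}): φ is true.
  c (successors {e}): φ is true.
  d (successors {c, e}): φ is true.
  e (successors {a, b, c}): φ is true.
Detail at b (witness):
  At b: (◇p ∧ r) ∨ □□r is false, □(¬p → p) is true, so ((◇p ∧ r) ∨ □□r) ∨ □(¬p → p) is true.
    At b: ◇p ∧ r is false, □□r is false, so (◇p ∧ r) ∨ □□r is false.
      At b: ◇p is true, r is false, so ◇p ∧ r is false.
      At b: □□r requires □r at every successor {b, e}.
        □r fails at b, so □□r is false at b.
    At b: □(¬p → p) requires ¬p → p at every successor {b, e}.
      At b: ¬p → p is true.
      At e: ¬p → p is true.
    So □(¬p → p) is true at b.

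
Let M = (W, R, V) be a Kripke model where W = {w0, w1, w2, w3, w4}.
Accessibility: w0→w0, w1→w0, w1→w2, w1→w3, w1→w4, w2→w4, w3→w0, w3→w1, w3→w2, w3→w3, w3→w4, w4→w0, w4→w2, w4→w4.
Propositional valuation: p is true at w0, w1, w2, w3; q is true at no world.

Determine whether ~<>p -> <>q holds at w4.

At w4: ~<>p is false, <>q is false, so ~<>p -> <>q is true.
  At w4: <>p is true, so ~<>p is false.
    At w4: <>p requires p at some successor in {w0, w2, w4}.
      p holds at w0, so <>p is true at w4.
  At w4: <>q requires q at some successor in {w0, w2, w4}.
    At w0: q is false.
    At w2: q is false.
    At w4: q is false.
  So <>q is false at w4.

Yes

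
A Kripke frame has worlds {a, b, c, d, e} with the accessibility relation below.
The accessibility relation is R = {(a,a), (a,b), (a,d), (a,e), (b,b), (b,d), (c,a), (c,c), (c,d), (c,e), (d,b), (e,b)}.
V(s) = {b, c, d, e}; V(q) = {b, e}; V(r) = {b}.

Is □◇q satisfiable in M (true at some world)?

Let φ = □◇q. Evaluate φ at each world:
  a (successors {a, b, d, e}): φ is true.
  b (successors {b, d}): φ is true.
  c (successors {a, c, d, e}): φ is true.
  d (successors {b}): φ is true.
  e (successors {b}): φ is true.
Detail at a (witness):
  At a: □◇q requires ◇q at every successor {a, b, d, e}.
    At a: ◇q is true.
    At b: ◇q is true.
    At d: ◇q is true.
    At e: ◇q is true.
  So □◇q is true at a.

Yes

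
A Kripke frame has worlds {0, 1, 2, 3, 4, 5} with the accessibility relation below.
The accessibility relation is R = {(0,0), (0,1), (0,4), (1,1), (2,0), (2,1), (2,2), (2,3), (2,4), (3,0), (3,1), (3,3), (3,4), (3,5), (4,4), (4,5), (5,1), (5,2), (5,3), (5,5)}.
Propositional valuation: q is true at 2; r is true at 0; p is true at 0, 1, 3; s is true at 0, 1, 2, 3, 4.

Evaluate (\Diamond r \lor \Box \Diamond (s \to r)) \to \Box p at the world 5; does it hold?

Recall that \Box ψ holds at a world iff ψ holds at every accessible world, and \Diamond ψ holds iff ψ holds at some accessible world.
At 5: \Diamond r \lor \Box \Diamond (s \to r) is false, \Box p is false, so (\Diamond r \lor \Box \Diamond (s \to r)) \to \Box p is true.
  At 5: \Diamond r is false, \Box \Diamond (s \to r) is false, so \Diamond r \lor \Box \Diamond (s \to r) is false.
    At 5: \Diamond r requires r at some successor in {1, 2, 3, 5}.
      At 1: r is false.
      At 2: r is false.
      At 3: r is false.
      At 5: r is false.
    So \Diamond r is false at 5.
    At 5: \Box \Diamond (s \to r) requires \Diamond (s \to r) at every successor {1, 2, 3, 5}.
      \Diamond (s \to r) fails at 1, so \Box \Diamond (s \to r) is false at 5.
  At 5: \Box p requires p at every successor {1, 2, 3, 5}.
    p fails at 2, so \Box p is false at 5.

Yes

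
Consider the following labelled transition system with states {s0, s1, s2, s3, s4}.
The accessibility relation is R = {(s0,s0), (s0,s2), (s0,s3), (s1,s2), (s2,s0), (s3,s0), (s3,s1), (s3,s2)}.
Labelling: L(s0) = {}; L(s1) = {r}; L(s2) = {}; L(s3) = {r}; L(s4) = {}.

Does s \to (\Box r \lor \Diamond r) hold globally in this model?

Yes

Let φ = s \to (\Box r \lor \Diamond r). Evaluate φ at each world:
  s0 (successors {s0, s2, s3}): φ is true.
  s1 (successors {s2}): φ is true.
  s2 (successors {s0}): φ is true.
  s3 (successors {s0, s1, s2}): φ is true.
  s4 (successors ∅): φ is true.
For instance, at s2:
  At s2: s is false, \Box r \lor \Diamond r is false, so s \to (\Box r \lor \Diamond r) is true.
    At s2: \Box r is false, \Diamond r is false, so \Box r \lor \Diamond r is false.
      At s2: \Box r requires r at every successor {s0}.
        r fails at s0, so \Box r is false at s2.
      At s2: \Diamond r requires r at some successor in {s0}.
        At s0: r is false.
      So \Diamond r is false at s2.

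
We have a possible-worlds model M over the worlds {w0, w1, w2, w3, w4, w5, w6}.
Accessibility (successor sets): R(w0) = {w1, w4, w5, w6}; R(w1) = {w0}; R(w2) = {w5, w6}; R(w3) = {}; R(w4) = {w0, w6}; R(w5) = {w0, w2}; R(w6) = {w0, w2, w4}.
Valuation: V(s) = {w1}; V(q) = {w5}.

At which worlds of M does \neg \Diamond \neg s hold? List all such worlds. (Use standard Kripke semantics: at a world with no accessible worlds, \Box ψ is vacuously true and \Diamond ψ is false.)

w3

Recall that \Diamond ψ holds at a world iff ψ holds at some accessible world.
Let φ = \neg \Diamond \neg s. Evaluate φ at each world:
  w0 (successors {w1, w4, w5, w6}): φ is false.
  w1 (successors {w0}): φ is false.
  w2 (successors {w5, w6}): φ is false.
  w3 (successors ∅): φ is true.
  w4 (successors {w0, w6}): φ is false.
  w5 (successors {w0, w2}): φ is false.
  w6 (successors {w0, w2, w4}): φ is false.
For instance, at w5:
  At w5: \Diamond \neg s is true, so \neg \Diamond \neg s is false.
    At w5: \Diamond \neg s requires \neg s at some successor in {w0, w2}.
      \neg s holds at w0, so \Diamond \neg s is true at w5.
Satisfying worlds: {w3}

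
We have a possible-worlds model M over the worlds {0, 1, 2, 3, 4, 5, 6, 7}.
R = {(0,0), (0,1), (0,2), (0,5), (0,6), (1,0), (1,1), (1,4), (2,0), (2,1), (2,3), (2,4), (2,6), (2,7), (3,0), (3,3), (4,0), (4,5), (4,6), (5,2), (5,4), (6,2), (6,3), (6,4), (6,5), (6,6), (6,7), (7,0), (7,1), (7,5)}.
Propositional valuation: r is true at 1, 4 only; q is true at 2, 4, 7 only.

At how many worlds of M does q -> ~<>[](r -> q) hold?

5

Let φ = q -> ~<>[](r -> q). Evaluate φ at each world:
  0 (successors {0, 1, 2, 5, 6}): φ is true.
  1 (successors {0, 1, 4}): φ is true.
  2 (successors {0, 1, 3, 4, 6, 7}): φ is false.
  3 (successors {0, 3}): φ is true.
  4 (successors {0, 5, 6}): φ is false.
  5 (successors {2, 4}): φ is true.
  6 (successors {2, 3, 4, 5, 6, 7}): φ is true.
  7 (successors {0, 1, 5}): φ is false.
For instance, at 0:
  At 0: q is false, ~<>[](r -> q) is false, so q -> ~<>[](r -> q) is true.
    At 0: <>[](r -> q) is true, so ~<>[](r -> q) is false.
      At 0: <>[](r -> q) requires [](r -> q) at some successor in {0, 1, 2, 5, 6}.
        [](r -> q) holds at 5, so <>[](r -> q) is true at 0.
Satisfying worlds: {0, 1, 3, 5, 6}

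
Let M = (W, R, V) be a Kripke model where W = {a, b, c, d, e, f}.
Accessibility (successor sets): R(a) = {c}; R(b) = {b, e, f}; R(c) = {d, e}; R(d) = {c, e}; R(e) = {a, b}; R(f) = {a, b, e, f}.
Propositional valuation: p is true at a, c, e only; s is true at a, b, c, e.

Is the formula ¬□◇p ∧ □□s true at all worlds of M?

No

Let φ = ¬□◇p ∧ □□s. Evaluate φ at each world:
  a (successors {c}): φ is false.
  b (successors {b, e, f}): φ is false.
  c (successors {d, e}): φ is false.
  d (successors {c, e}): φ is false.
  e (successors {a, b}): φ is false.
  f (successors {a, b, e, f}): φ is false.
Detail at a (counterexample):
  At a: ¬□◇p is false, □□s is false, so ¬□◇p ∧ □□s is false.
    At a: □◇p is true, so ¬□◇p is false.
      At a: □◇p requires ◇p at every successor {c}.
        At c: ◇p is true.
      So □◇p is true at a.
    At a: □□s requires □s at every successor {c}.
      □s fails at c, so □□s is false at a.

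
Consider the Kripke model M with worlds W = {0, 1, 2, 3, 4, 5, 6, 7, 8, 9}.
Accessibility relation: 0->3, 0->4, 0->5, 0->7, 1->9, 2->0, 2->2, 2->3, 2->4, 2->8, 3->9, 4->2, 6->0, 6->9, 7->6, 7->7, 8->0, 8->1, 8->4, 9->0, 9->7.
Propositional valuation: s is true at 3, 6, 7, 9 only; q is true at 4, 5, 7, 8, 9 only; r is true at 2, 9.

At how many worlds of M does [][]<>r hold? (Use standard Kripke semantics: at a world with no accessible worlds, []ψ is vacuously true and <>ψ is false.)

Recall that []ψ holds at a world iff ψ holds at every accessible world, and <>ψ holds iff ψ holds at some accessible world.
Let φ = [][]<>r. Evaluate φ at each world:
  0 (successors {3, 4, 5, 7}): φ is false.
  1 (successors {9}): φ is false.
  2 (successors {0, 2, 3, 4, 8}): φ is false.
  3 (successors {9}): φ is false.
  4 (successors {2}): φ is false.
  5 (successors ∅): φ is true.
  6 (successors {0, 9}): φ is false.
  7 (successors {6, 7}): φ is false.
  8 (successors {0, 1, 4}): φ is false.
  9 (successors {0, 7}): φ is false.
For instance, at 6:
  At 6: [][]<>r requires []<>r at every successor {0, 9}.
    []<>r fails at 0, so [][]<>r is false at 6.
      At 0: []<>r requires <>r at every successor {3, 4, 5, 7}.
        <>r fails at 5, so []<>r is false at 0.
Satisfying worlds: {5}

1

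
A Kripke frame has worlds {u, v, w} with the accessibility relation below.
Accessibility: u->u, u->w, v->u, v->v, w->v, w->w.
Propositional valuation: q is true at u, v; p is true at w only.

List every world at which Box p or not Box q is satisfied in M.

Recall that Box ψ holds at a world iff ψ holds at every accessible world, and Dia ψ holds iff ψ holds at some accessible world.
Let φ = Box p or not Box q. Evaluate φ at each world:
  u (successors {u, w}): φ is true.
  v (successors {u, v}): φ is false.
  w (successors {v, w}): φ is true.
For instance, at w:
  At w: Box p is false, not Box q is true, so Box p or not Box q is true.
    At w: Box p requires p at every successor {v, w}.
      p fails at v, so Box p is false at w.
    At w: Box q is false, so not Box q is true.
      At w: Box q requires q at every successor {v, w}.
        q fails at w, so Box q is false at w.
Satisfying worlds: {u, w}

u, w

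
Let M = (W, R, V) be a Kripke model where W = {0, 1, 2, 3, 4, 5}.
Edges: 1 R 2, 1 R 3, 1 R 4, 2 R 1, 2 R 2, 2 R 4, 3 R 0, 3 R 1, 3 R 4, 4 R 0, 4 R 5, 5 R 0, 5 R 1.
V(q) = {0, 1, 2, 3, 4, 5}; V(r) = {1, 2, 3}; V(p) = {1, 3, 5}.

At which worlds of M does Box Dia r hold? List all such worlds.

0

Let φ = Box Dia r. Evaluate φ at each world:
  0 (successors ∅): φ is true.
  1 (successors {2, 3, 4}): φ is false.
  2 (successors {1, 2, 4}): φ is false.
  3 (successors {0, 1, 4}): φ is false.
  4 (successors {0, 5}): φ is false.
  5 (successors {0, 1}): φ is false.
For instance, at 4:
  At 4: Box Dia r requires Dia r at every successor {0, 5}.
    Dia r fails at 0, so Box Dia r is false at 4.
      At 0: no accessible worlds, so Dia r is false.
Satisfying worlds: {0}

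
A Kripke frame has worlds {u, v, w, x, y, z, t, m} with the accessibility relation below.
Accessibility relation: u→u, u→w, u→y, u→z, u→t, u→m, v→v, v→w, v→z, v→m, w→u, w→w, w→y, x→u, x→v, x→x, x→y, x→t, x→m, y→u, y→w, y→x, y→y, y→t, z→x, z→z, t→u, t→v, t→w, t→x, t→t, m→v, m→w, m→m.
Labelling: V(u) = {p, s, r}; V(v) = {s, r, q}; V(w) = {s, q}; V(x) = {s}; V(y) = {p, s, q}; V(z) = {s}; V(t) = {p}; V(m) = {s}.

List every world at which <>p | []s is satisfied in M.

u, v, w, x, y, z, t, m

Let φ = <>p | []s. Evaluate φ at each world:
  u (successors {u, w, y, z, t, m}): φ is true.
  v (successors {v, w, z, m}): φ is true.
  w (successors {u, w, y}): φ is true.
  x (successors {u, v, x, y, t, m}): φ is true.
  y (successors {u, w, x, y, t}): φ is true.
  z (successors {x, z}): φ is true.
  t (successors {u, v, w, x, t}): φ is true.
  m (successors {v, w, m}): φ is true.
For instance, at y:
  At y: <>p is true, []s is false, so <>p | []s is true.
    At y: <>p requires p at some successor in {u, w, x, y, t}.
      p holds at u, so <>p is true at y.
    At y: []s requires s at every successor {u, w, x, y, t}.
      s fails at t, so []s is false at y.
Satisfying worlds: {u, v, w, x, y, z, t, m}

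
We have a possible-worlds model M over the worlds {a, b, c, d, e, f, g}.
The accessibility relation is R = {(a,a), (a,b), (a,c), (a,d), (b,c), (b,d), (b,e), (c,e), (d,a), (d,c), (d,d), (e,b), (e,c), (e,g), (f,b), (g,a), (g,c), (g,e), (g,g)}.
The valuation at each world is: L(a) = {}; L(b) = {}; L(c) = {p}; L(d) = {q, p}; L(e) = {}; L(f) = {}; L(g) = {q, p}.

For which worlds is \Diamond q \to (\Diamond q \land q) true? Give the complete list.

c, d, f, g

Let φ = \Diamond q \to (\Diamond q \land q). Evaluate φ at each world:
  a (successors {a, b, c, d}): φ is false.
  b (successors {c, d, e}): φ is false.
  c (successors {e}): φ is true.
  d (successors {a, c, d}): φ is true.
  e (successors {b, c, g}): φ is false.
  f (successors {b}): φ is true.
  g (successors {a, c, e, g}): φ is true.
For instance, at d:
  At d: \Diamond q is true, \Diamond q \land q is true, so \Diamond q \to (\Diamond q \land q) is true.
    At d: \Diamond q requires q at some successor in {a, c, d}.
      q holds at d, so \Diamond q is true at d.
    At d: \Diamond q is true, q is true, so \Diamond q \land q is true.
      At d: \Diamond q requires q at some successor in {a, c, d}.
        q holds at d, so \Diamond q is true at d.
Satisfying worlds: {c, d, f, g}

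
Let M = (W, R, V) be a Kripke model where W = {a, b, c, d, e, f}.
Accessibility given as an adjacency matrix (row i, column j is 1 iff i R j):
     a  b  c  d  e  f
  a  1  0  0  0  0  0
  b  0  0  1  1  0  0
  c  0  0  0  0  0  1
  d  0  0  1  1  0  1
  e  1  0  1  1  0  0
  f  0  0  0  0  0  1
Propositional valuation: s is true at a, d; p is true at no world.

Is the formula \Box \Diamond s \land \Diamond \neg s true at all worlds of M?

No

Recall that \Box ψ holds at a world iff ψ holds at every accessible world, and \Diamond ψ holds iff ψ holds at some accessible world.
Let φ = \Box \Diamond s \land \Diamond \neg s. Evaluate φ at each world:
  a (successors {a}): φ is false.
  b (successors {c, d}): φ is false.
  c (successors {f}): φ is false.
  d (successors {c, d, f}): φ is false.
  e (successors {a, c, d}): φ is false.
  f (successors {f}): φ is false.
Detail at a (counterexample):
  At a: \Box \Diamond s is true, \Diamond \neg s is false, so \Box \Diamond s \land \Diamond \neg s is false.
    At a: \Box \Diamond s requires \Diamond s at every successor {a}.
      At a: \Diamond s is true.
    So \Box \Diamond s is true at a.
    At a: \Diamond \neg s requires \neg s at some successor in {a}.
      At a: \neg s is false.
    So \Diamond \neg s is false at a.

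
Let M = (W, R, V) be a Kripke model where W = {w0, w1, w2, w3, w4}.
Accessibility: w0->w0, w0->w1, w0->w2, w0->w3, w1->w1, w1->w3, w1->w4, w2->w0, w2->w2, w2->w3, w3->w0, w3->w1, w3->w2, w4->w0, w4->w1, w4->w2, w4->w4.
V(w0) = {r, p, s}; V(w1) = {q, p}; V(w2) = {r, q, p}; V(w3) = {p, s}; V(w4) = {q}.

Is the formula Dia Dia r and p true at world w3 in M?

Yes

At w3: Dia Dia r is true, p is true, so Dia Dia r and p is true.
  At w3: Dia Dia r requires Dia r at some successor in {w0, w1, w2}.
    Dia r holds at w0, so Dia Dia r is true at w3.
      At w0: Dia r requires r at some successor in {w0, w1, w2, w3}.
        r holds at w0, so Dia r is true at w0.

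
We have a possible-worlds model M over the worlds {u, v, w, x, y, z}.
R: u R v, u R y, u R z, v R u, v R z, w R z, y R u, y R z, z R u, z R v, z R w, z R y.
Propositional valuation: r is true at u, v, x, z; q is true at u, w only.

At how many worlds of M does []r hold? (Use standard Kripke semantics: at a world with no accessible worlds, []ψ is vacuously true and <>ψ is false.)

Let φ = []r. Evaluate φ at each world:
  u (successors {v, y, z}): φ is false.
  v (successors {u, z}): φ is true.
  w (successors {z}): φ is true.
  x (successors ∅): φ is true.
  y (successors {u, z}): φ is true.
  z (successors {u, v, w, y}): φ is false.
For instance, at w:
  At w: []r requires r at every successor {z}.
    At z: r is true.
  So []r is true at w.
Satisfying worlds: {v, w, x, y}

4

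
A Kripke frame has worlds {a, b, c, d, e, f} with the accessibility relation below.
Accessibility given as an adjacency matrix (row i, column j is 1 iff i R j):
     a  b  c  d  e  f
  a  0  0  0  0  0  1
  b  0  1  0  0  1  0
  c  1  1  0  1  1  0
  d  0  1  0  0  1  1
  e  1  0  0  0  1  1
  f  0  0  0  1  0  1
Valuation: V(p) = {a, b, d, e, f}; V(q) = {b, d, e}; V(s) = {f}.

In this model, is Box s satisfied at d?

No

At d: Box s requires s at every successor {b, e, f}.
  s fails at b, so Box s is false at d.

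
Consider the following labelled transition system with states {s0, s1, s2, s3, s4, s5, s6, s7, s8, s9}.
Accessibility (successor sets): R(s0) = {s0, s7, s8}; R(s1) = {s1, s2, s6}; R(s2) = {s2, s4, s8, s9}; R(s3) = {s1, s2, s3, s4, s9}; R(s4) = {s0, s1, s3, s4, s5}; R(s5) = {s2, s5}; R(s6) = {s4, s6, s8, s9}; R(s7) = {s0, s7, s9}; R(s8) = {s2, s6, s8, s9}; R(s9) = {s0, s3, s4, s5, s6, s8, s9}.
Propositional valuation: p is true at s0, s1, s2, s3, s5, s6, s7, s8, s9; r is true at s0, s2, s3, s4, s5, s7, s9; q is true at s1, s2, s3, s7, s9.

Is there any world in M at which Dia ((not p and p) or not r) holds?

Yes

Recall that Dia ψ holds at a world iff ψ holds at some accessible world.
Let φ = Dia ((not p and p) or not r). Evaluate φ at each world:
  s0 (successors {s0, s7, s8}): φ is true.
  s1 (successors {s1, s2, s6}): φ is true.
  s2 (successors {s2, s4, s8, s9}): φ is true.
  s3 (successors {s1, s2, s3, s4, s9}): φ is true.
  s4 (successors {s0, s1, s3, s4, s5}): φ is true.
  s5 (successors {s2, s5}): φ is false.
  s6 (successors {s4, s6, s8, s9}): φ is true.
  s7 (successors {s0, s7, s9}): φ is false.
  s8 (successors {s2, s6, s8, s9}): φ is true.
  s9 (successors {s0, s3, s4, s5, s6, s8, s9}): φ is true.
Detail at s0 (witness):
  At s0: Dia ((not p and p) or not r) requires (not p and p) or not r at some successor in {s0, s7, s8}.
    (not p and p) or not r holds at s8, so Dia ((not p and p) or not r) is true at s0.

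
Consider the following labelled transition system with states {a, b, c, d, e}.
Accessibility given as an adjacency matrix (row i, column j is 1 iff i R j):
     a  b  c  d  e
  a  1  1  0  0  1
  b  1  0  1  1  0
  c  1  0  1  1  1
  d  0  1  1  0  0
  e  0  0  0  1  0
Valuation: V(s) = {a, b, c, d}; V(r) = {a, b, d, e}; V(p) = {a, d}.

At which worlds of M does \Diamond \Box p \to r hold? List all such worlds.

a, b, d, e

Let φ = \Diamond \Box p \to r. Evaluate φ at each world:
  a (successors {a, b, e}): φ is true.
  b (successors {a, c, d}): φ is true.
  c (successors {a, c, d, e}): φ is false.
  d (successors {b, c}): φ is true.
  e (successors {d}): φ is true.
For instance, at d:
  At d: \Diamond \Box p is false, r is true, so \Diamond \Box p \to r is true.
    At d: \Diamond \Box p requires \Box p at some successor in {b, c}.
      At b: \Box p is false.
      At c: \Box p is false.
    So \Diamond \Box p is false at d.
Satisfying worlds: {a, b, d, e}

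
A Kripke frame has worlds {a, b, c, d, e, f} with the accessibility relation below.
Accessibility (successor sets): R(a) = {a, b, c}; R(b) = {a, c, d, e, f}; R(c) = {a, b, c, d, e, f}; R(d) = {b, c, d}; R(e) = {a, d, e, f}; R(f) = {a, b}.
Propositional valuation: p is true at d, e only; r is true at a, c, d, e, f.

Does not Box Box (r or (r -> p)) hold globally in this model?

No

Let φ = not Box Box (r or (r -> p)). Evaluate φ at each world:
  a (successors {a, b, c}): φ is false.
  b (successors {a, c, d, e, f}): φ is false.
  c (successors {a, b, c, d, e, f}): φ is false.
  d (successors {b, c, d}): φ is false.
  e (successors {a, d, e, f}): φ is false.
  f (successors {a, b}): φ is false.
Detail at a (counterexample):
  At a: Box Box (r or (r -> p)) is true, so not Box Box (r or (r -> p)) is false.
    At a: Box Box (r or (r -> p)) requires Box (r or (r -> p)) at every successor {a, b, c}.
      At a: Box (r or (r -> p)) is true.
      At b: Box (r or (r -> p)) is true.
      At c: Box (r or (r -> p)) is true.
    So Box Box (r or (r -> p)) is true at a.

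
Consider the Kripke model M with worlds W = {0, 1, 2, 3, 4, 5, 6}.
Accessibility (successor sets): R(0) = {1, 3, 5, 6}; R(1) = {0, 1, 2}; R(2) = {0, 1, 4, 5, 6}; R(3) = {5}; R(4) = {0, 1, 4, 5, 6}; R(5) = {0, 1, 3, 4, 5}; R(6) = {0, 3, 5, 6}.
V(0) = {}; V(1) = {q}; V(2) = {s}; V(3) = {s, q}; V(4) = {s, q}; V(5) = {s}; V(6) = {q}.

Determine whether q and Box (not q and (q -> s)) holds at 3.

At 3: q is true, Box (not q and (q -> s)) is true, so q and Box (not q and (q -> s)) is true.
  At 3: Box (not q and (q -> s)) requires not q and (q -> s) at every successor {5}.
    At 5: not q and (q -> s) is true.
  So Box (not q and (q -> s)) is true at 3.

Yes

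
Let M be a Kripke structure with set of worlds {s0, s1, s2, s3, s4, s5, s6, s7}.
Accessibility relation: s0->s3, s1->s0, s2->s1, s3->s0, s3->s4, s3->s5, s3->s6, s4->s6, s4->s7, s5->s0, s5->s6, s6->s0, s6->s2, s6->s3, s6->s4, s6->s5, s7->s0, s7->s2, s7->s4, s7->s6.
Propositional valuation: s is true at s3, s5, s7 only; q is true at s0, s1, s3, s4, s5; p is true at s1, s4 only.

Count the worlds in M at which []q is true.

Let φ = []q. Evaluate φ at each world:
  s0 (successors {s3}): φ is true.
  s1 (successors {s0}): φ is true.
  s2 (successors {s1}): φ is true.
  s3 (successors {s0, s4, s5, s6}): φ is false.
  s4 (successors {s6, s7}): φ is false.
  s5 (successors {s0, s6}): φ is false.
  s6 (successors {s0, s2, s3, s4, s5}): φ is false.
  s7 (successors {s0, s2, s4, s6}): φ is false.
For instance, at s0:
  At s0: []q requires q at every successor {s3}.
    At s3: q is true.
  So []q is true at s0.
Satisfying worlds: {s0, s1, s2}

3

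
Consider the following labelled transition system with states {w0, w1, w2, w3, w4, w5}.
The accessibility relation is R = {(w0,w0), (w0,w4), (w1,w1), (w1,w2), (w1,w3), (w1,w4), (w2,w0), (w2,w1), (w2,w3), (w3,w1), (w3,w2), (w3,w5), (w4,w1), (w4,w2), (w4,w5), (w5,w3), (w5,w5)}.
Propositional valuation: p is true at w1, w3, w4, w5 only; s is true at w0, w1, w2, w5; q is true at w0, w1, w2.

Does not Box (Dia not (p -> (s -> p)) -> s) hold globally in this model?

No

Let φ = not Box (Dia not (p -> (s -> p)) -> s). Evaluate φ at each world:
  w0 (successors {w0, w4}): φ is false.
  w1 (successors {w1, w2, w3, w4}): φ is false.
  w2 (successors {w0, w1, w3}): φ is false.
  w3 (successors {w1, w2, w5}): φ is false.
  w4 (successors {w1, w2, w5}): φ is false.
  w5 (successors {w3, w5}): φ is false.
Detail at w0 (counterexample):
  At w0: Box (Dia not (p -> (s -> p)) -> s) is true, so not Box (Dia not (p -> (s -> p)) -> s) is false.
    At w0: Box (Dia not (p -> (s -> p)) -> s) requires Dia not (p -> (s -> p)) -> s at every successor {w0, w4}.
      At w0: Dia not (p -> (s -> p)) -> s is true.
      At w4: Dia not (p -> (s -> p)) -> s is true.
    So Box (Dia not (p -> (s -> p)) -> s) is true at w0.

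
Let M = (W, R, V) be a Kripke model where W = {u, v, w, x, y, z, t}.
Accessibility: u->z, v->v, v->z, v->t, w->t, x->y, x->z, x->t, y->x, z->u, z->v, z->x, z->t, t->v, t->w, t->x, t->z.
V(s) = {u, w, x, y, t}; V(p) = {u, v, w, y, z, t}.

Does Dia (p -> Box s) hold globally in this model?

No

Let φ = Dia (p -> Box s). Evaluate φ at each world:
  u (successors {z}): φ is false.
  v (successors {v, z, t}): φ is false.
  w (successors {t}): φ is false.
  x (successors {y, z, t}): φ is true.
  y (successors {x}): φ is true.
  z (successors {u, v, x, t}): φ is true.
  t (successors {v, w, x, z}): φ is true.
Detail at u (counterexample):
  At u: Dia (p -> Box s) requires p -> Box s at some successor in {z}.
    At z: p -> Box s is false.
  So Dia (p -> Box s) is false at u.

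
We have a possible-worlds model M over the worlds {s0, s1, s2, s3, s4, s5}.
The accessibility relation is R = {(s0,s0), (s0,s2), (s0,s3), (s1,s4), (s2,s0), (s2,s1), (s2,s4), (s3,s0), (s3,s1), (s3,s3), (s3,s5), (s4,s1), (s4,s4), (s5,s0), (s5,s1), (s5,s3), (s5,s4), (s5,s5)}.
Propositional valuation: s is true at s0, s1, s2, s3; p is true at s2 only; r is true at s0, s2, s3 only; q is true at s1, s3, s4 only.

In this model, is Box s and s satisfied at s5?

No

At s5: Box s is false, s is false, so Box s and s is false.
  At s5: Box s requires s at every successor {s0, s1, s3, s4, s5}.
    s fails at s4, so Box s is false at s5.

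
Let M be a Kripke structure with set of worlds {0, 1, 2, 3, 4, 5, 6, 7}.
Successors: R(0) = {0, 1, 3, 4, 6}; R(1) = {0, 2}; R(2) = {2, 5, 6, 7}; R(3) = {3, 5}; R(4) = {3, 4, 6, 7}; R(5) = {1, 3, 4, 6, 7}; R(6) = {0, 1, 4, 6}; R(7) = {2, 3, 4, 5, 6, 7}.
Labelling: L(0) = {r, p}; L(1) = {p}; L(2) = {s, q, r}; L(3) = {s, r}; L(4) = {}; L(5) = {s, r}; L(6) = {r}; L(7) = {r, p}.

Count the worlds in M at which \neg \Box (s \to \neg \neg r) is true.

0

Let φ = \neg \Box (s \to \neg \neg r). Evaluate φ at each world:
  0 (successors {0, 1, 3, 4, 6}): φ is false.
  1 (successors {0, 2}): φ is false.
  2 (successors {2, 5, 6, 7}): φ is false.
  3 (successors {3, 5}): φ is false.
  4 (successors {3, 4, 6, 7}): φ is false.
  5 (successors {1, 3, 4, 6, 7}): φ is false.
  6 (successors {0, 1, 4, 6}): φ is false.
  7 (successors {2, 3, 4, 5, 6, 7}): φ is false.
For instance, at 5:
  At 5: \Box (s \to \neg \neg r) is true, so \neg \Box (s \to \neg \neg r) is false.
    At 5: \Box (s \to \neg \neg r) requires s \to \neg \neg r at every successor {1, 3, 4, 6, 7}.
      At 1: s \to \neg \neg r is true.
      At 3: s \to \neg \neg r is true.
      At 4: s \to \neg \neg r is true.
      At 6: s \to \neg \neg r is true.
      At 7: s \to \neg \neg r is true.
    So \Box (s \to \neg \neg r) is true at 5.
Satisfying worlds: none.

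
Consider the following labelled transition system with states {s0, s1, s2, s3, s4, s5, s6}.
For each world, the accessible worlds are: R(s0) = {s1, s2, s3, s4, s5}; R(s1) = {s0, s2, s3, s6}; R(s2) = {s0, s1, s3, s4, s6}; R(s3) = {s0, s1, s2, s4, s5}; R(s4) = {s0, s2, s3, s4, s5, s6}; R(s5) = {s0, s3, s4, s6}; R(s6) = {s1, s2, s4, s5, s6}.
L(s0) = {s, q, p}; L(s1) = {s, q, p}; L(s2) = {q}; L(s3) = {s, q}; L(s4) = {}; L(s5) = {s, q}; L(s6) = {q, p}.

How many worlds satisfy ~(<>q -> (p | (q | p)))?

1

Recall that <>ψ holds at a world iff ψ holds at some accessible world.
Let φ = ~(<>q -> (p | (q | p))). Evaluate φ at each world:
  s0 (successors {s1, s2, s3, s4, s5}): φ is false.
  s1 (successors {s0, s2, s3, s6}): φ is false.
  s2 (successors {s0, s1, s3, s4, s6}): φ is false.
  s3 (successors {s0, s1, s2, s4, s5}): φ is false.
  s4 (successors {s0, s2, s3, s4, s5, s6}): φ is true.
  s5 (successors {s0, s3, s4, s6}): φ is false.
  s6 (successors {s1, s2, s4, s5, s6}): φ is false.
For instance, at s0:
  At s0: <>q -> (p | (q | p)) is true, so ~(<>q -> (p | (q | p))) is false.
    At s0: <>q is true, p | (q | p) is true, so <>q -> (p | (q | p)) is true.
      At s0: <>q requires q at some successor in {s1, s2, s3, s4, s5}.
        q holds at s1, so <>q is true at s0.
Satisfying worlds: {s4}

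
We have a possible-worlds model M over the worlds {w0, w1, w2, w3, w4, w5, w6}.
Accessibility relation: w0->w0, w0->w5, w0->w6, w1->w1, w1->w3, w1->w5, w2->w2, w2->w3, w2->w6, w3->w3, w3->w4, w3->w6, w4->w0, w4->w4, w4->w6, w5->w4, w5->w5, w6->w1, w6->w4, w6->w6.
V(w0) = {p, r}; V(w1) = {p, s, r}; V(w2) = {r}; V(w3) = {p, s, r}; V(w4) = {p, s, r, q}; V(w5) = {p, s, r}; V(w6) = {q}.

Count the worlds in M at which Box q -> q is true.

7

Let φ = Box q -> q. Evaluate φ at each world:
  w0 (successors {w0, w5, w6}): φ is true.
  w1 (successors {w1, w3, w5}): φ is true.
  w2 (successors {w2, w3, w6}): φ is true.
  w3 (successors {w3, w4, w6}): φ is true.
  w4 (successors {w0, w4, w6}): φ is true.
  w5 (successors {w4, w5}): φ is true.
  w6 (successors {w1, w4, w6}): φ is true.
For instance, at w3:
  At w3: Box q is false, q is false, so Box q -> q is true.
    At w3: Box q requires q at every successor {w3, w4, w6}.
      q fails at w3, so Box q is false at w3.
Satisfying worlds: {w0, w1, w2, w3, w4, w5, w6}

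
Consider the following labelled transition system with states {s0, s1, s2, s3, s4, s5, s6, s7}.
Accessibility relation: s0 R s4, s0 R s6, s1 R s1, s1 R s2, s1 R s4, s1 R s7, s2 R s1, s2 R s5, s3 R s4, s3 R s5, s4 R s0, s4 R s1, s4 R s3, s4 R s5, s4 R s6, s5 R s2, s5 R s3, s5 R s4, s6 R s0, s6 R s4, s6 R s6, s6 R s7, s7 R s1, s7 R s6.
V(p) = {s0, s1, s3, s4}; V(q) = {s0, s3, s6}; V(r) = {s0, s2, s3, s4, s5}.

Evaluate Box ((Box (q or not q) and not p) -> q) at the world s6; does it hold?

At s6: Box ((Box (q or not q) and not p) -> q) requires (Box (q or not q) and not p) -> q at every successor {s0, s4, s6, s7}.
  (Box (q or not q) and not p) -> q fails at s7, so Box ((Box (q or not q) and not p) -> q) is false at s6.
    At s7: Box (q or not q) and not p is true, q is false, so (Box (q or not q) and not p) -> q is false.
      At s7: Box (q or not q) is true, not p is true, so Box (q or not q) and not p is true.

No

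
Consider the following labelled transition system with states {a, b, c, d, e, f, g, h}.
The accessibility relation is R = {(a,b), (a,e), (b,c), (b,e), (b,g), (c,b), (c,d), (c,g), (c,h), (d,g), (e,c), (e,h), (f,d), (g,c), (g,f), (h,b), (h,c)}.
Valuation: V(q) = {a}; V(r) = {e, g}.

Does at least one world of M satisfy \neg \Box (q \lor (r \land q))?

Recall that \Box ψ holds at a world iff ψ holds at every accessible world, and \Diamond ψ holds iff ψ holds at some accessible world.
Let φ = \neg \Box (q \lor (r \land q)). Evaluate φ at each world:
  a (successors {b, e}): φ is true.
  b (successors {c, e, g}): φ is true.
  c (successors {b, d, g, h}): φ is true.
  d (successors {g}): φ is true.
  e (successors {c, h}): φ is true.
  f (successors {d}): φ is true.
  g (successors {c, f}): φ is true.
  h (successors {b, c}): φ is true.
Detail at a (witness):
  At a: \Box (q \lor (r \land q)) is false, so \neg \Box (q \lor (r \land q)) is true.
    At a: \Box (q \lor (r \land q)) requires q \lor (r \land q) at every successor {b, e}.
      q \lor (r \land q) fails at b, so \Box (q \lor (r \land q)) is false at a.

Yes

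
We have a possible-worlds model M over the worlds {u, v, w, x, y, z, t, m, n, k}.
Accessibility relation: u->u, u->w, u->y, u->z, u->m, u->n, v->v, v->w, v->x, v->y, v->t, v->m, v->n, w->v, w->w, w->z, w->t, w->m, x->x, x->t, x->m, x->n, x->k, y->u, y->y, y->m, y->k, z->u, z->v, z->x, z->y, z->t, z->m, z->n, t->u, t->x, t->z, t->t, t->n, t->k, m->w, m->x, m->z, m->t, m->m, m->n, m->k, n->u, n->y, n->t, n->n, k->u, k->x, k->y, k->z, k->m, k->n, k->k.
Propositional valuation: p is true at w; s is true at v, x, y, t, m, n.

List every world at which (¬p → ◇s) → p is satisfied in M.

Let φ = (¬p → ◇s) → p. Evaluate φ at each world:
  u (successors {u, w, y, z, m, n}): φ is false.
  v (successors {v, w, x, y, t, m, n}): φ is false.
  w (successors {v, w, z, t, m}): φ is true.
  x (successors {x, t, m, n, k}): φ is false.
  y (successors {u, y, m, k}): φ is false.
  z (successors {u, v, x, y, t, m, n}): φ is false.
  t (successors {u, x, z, t, n, k}): φ is false.
  m (successors {w, x, z, t, m, n, k}): φ is false.
  n (successors {u, y, t, n}): φ is false.
  k (successors {u, x, y, z, m, n, k}): φ is false.
For instance, at x:
  At x: ¬p → ◇s is true, p is false, so (¬p → ◇s) → p is false.
    At x: ¬p is true, ◇s is true, so ¬p → ◇s is true.
      At x: ◇s requires s at some successor in {x, t, m, n, k}.
        s holds at x, so ◇s is true at x.
Satisfying worlds: {w}

w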